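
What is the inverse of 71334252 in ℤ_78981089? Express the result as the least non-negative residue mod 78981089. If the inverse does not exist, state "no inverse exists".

no inverse exists

Compute gcd(71334252, 78981089):
78981089 = 1*71334252 + 7646837
71334252 = 9*7646837 + 2512719
7646837 = 3*2512719 + 108680
2512719 = 23*108680 + 13079
108680 = 8*13079 + 4048
13079 = 3*4048 + 935
4048 = 4*935 + 308
935 = 3*308 + 11
308 = 28*11 + 0
The gcd is 11, not 1, hence no inverse exists.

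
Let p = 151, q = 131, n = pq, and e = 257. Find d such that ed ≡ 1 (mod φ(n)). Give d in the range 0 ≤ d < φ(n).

18893

φ(n) = (p−1)(q−1) = 150·130 = 19500.
Need d with 257·d ≡ 1 (mod 19500). Apply the extended Euclidean algorithm:
19500 = 75·257 + 225
257 = 1·225 + 32
225 = 7·32 + 1
32 = 32·1 + 0
Back-substitute:
1 = 225 − 7·32
1 = −7·257 + 8·225
1 = 8·19500 − 607·257
So 257·(-607) ≡ 1 (mod 19500), hence d ≡ -607 ≡ 18893 (mod 19500).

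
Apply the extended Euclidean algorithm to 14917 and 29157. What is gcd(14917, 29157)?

Repeated division:
29157 = 1·14917 + 14240
14917 = 1·14240 + 677
14240 = 21·677 + 23
677 = 29·23 + 10
23 = 2·10 + 3
10 = 3·3 + 1
3 = 3·1 + 0
gcd(14917, 29157) = 1.
Back-substituting:
1 = 10 − 3·3
1 = −3·23 + 7·10
1 = 7·677 − 206·23
1 = −206·14240 + 4333·677
1 = 4333·14917 − 4539·14240
1 = −4539·29157 + 8872·14917
So 1 = (-4539)·29157 + (8872)·14917.

1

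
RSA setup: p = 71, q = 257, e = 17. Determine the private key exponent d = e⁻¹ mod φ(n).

8433

φ(n) = (p−1)(q−1) = 70·256 = 17920.
Need d with 17·d ≡ 1 (mod 17920). Apply the extended Euclidean algorithm:
17920 = 1054·17 + 2
17 = 8·2 + 1
2 = 2·1 + 0
Back-substitute:
1 = 17 − 8·2
1 = −8·17920 + 8433·17
So 17·8433 ≡ 1 (mod 17920), hence d = 8433.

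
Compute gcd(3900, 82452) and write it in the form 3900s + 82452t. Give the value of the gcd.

Repeated division:
82452 = 21*3900 + 552
3900 = 7*552 + 36
552 = 15*36 + 12
36 = 3*12 + 0
gcd(3900, 82452) = 12.
Working backward:
12 = 552 − 15·36
12 = −15·3900 + 106·552
12 = 106·82452 − 2241·3900
So 12 = (106)·82452 + (-2241)·3900.

12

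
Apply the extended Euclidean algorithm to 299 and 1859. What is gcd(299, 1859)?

13

Euclidean algorithm:
1859 = 6·299 + 65
299 = 4·65 + 39
65 = 1·39 + 26
39 = 1·26 + 13
26 = 2·13 + 0
gcd(299, 1859) = 13.
Working backward:
13 = 39 − 26
13 = −65 + 2·39
13 = 2·299 − 9·65
13 = −9·1859 + 56·299
So 13 = (-9)·1859 + (56)·299.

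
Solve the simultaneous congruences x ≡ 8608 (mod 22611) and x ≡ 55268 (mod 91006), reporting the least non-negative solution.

636915256

Write x = 8608 + 22611·k. Then 22611·k ≡ 55268 − 8608 ≡ 46660 (mod 91006).
Need 22611⁻¹ mod 91006. Extended Euclid on (91006, 22611):
91006 = 4×22611 + 562
22611 = 40×562 + 131
562 = 4×131 + 38
131 = 3×38 + 17
38 = 2×17 + 4
17 = 4×4 + 1
4 = 4×1 + 0
Back-substitute:
1 = 17 − 4·4
1 = −4·38 + 9·17
1 = 9·131 − 31·38
1 = −31·562 + 133·131
1 = 133·22611 − 5351·562
1 = −5351·91006 + 21537·22611
22611⁻¹ ≡ 21537 (mod 91006), so k ≡ 21537·46660 ≡ 28168 (mod 91006).
x = 8608 + 22611·28168 = 636915256.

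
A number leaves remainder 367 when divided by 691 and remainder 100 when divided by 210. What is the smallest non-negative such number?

Write x = 367 + 691·k. Then 691·k ≡ 100 − 367 ≡ 153 (mod 210).
Need 691⁻¹ mod 210. Extended Euclid on (210, 61):
210 = 3·61 + 27
61 = 2·27 + 7
27 = 3·7 + 6
7 = 1·6 + 1
6 = 6·1 + 0
Back-substitute:
1 = 7 − 6
1 = −27 + 4·7
1 = 4·61 − 9·27
1 = −9·210 + 31·61
691⁻¹ ≡ 31 (mod 210), so k ≡ 31·153 ≡ 123 (mod 210).
x = 367 + 691·123 = 85360.

85360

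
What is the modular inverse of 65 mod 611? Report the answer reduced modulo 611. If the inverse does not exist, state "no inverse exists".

Euclidean algorithm on 611, 65:
611 = 9*65 + 26
65 = 2*26 + 13
26 = 2*13 + 0
The gcd is 13, not 1, hence no inverse exists.

no inverse exists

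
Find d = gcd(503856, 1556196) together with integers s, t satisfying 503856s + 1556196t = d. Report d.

Repeated division:
1556196 = 3*503856 + 44628
503856 = 11*44628 + 12948
44628 = 3*12948 + 5784
12948 = 2*5784 + 1380
5784 = 4*1380 + 264
1380 = 5*264 + 60
264 = 4*60 + 24
60 = 2*24 + 12
24 = 2*12 + 0
gcd(503856, 1556196) = 12.
Express as a combination:
12 = 60 − 2·24
12 = −2·264 + 9·60
12 = 9·1380 − 47·264
12 = −47·5784 + 197·1380
12 = 197·12948 − 441·5784
12 = −441·44628 + 1520·12948
12 = 1520·503856 − 17161·44628
12 = −17161·1556196 + 53003·503856
So 12 = (-17161)·1556196 + (53003)·503856.

12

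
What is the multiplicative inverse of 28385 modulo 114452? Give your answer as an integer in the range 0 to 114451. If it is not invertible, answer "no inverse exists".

Run Euclid on (114452, 28385):
114452 = 4·28385 + 912
28385 = 31·912 + 113
912 = 8·113 + 8
113 = 14·8 + 1
8 = 8·1 + 0
gcd = 1, so the inverse exists. Back-substitute:
1 = 113 − 14·8
1 = −14·912 + 113·113
1 = 113·28385 − 3517·912
1 = −3517·114452 + 14181·28385
So 28385·14181 ≡ 1 (mod 114452).

14181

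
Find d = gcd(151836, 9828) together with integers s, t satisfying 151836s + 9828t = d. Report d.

Euclidean algorithm:
151836 = 15*9828 + 4416
9828 = 2*4416 + 996
4416 = 4*996 + 432
996 = 2*432 + 132
432 = 3*132 + 36
132 = 3*36 + 24
36 = 1*24 + 12
24 = 2*12 + 0
gcd(151836, 9828) = 12.
Express as a combination:
12 = 36 − 24
12 = −132 + 4·36
12 = 4·432 − 13·132
12 = −13·996 + 30·432
12 = 30·4416 − 133·996
12 = −133·9828 + 296·4416
12 = 296·151836 − 4573·9828
So 12 = (296)·151836 + (-4573)·9828.

12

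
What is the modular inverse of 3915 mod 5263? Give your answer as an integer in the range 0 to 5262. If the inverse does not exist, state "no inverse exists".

4447

gcd(5263, 3915) by repeated division:
5263 = 1·3915 + 1348
3915 = 2·1348 + 1219
1348 = 1·1219 + 129
1219 = 9·129 + 58
129 = 2·58 + 13
58 = 4·13 + 6
13 = 2·6 + 1
6 = 6·1 + 0
Since gcd(3915, 5263) = 1, back-substitute to write 1 as a combination:
1 = 13 − 2·6
1 = −2·58 + 9·13
1 = 9·129 − 20·58
1 = −20·1219 + 189·129
1 = 189·1348 − 209·1219
1 = −209·3915 + 607·1348
1 = 607·5263 − 816·3915
So 3915·(-816) ≡ 1 (mod 5263), and -816 ≡ 4447 (mod 5263).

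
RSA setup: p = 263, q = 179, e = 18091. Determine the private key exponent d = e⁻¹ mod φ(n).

φ(n) = (p−1)(q−1) = 262·178 = 46636.
Need d with 18091·d ≡ 1 (mod 46636). Apply the extended Euclidean algorithm:
46636 = 2*18091 + 10454
18091 = 1*10454 + 7637
10454 = 1*7637 + 2817
7637 = 2*2817 + 2003
2817 = 1*2003 + 814
2003 = 2*814 + 375
814 = 2*375 + 64
375 = 5*64 + 55
64 = 1*55 + 9
55 = 6*9 + 1
9 = 9*1 + 0
Back-substitute:
1 = 55 − 6·9
1 = −6·64 + 7·55
1 = 7·375 − 41·64
1 = −41·814 + 89·375
1 = 89·2003 − 219·814
1 = −219·2817 + 308·2003
1 = 308·7637 − 835·2817
1 = −835·10454 + 1143·7637
1 = 1143·18091 − 1978·10454
1 = −1978·46636 + 5099·18091
So 18091·5099 ≡ 1 (mod 46636), hence d = 5099.

5099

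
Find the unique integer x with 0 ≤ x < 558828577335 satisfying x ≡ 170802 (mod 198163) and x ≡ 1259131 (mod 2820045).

282798191776

Write x = 170802 + 198163·k. Then 198163·k ≡ 1259131 − 170802 ≡ 1088329 (mod 2820045).
Need 198163⁻¹ mod 2820045. Extended Euclid on (2820045, 198163):
2820045 = 14×198163 + 45763
198163 = 4×45763 + 15111
45763 = 3×15111 + 430
15111 = 35×430 + 61
430 = 7×61 + 3
61 = 20×3 + 1
3 = 3×1 + 0
Back-substitute:
1 = 61 − 20·3
1 = −20·430 + 141·61
1 = 141·15111 − 4955·430
1 = −4955·45763 + 15006·15111
1 = 15006·198163 − 64979·45763
1 = −64979·2820045 + 924712·198163
198163⁻¹ ≡ 924712 (mod 2820045), so k ≡ 924712·1088329 ≡ 1427098 (mod 2820045).
x = 170802 + 198163·1427098 = 282798191776.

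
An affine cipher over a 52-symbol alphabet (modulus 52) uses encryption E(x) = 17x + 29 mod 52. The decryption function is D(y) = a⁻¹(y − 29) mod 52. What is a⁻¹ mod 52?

49

Extended Euclidean algorithm:
52 = 3×17 + 1
17 = 17×1 + 0
gcd = 1, so the inverse exists. Back-substitute:
1 = 52 − 3·17
So 17·(-3) ≡ 1 (mod 52), and -3 ≡ 49 (mod 52).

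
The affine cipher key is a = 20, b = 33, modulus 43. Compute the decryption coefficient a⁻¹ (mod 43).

28

Apply the Euclidean algorithm to 43 and 20:
43 = 2·20 + 3
20 = 6·3 + 2
3 = 1·2 + 1
2 = 2·1 + 0
Since gcd(20, 43) = 1, back-substitute to write 1 as a combination:
1 = 3 − 2
1 = −20 + 7·3
1 = 7·43 − 15·20
Thus 20·(-15) ≡ 1 (mod 43); reducing, -15 mod 43 = 28.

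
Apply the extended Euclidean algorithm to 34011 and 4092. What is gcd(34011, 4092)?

3

Repeated division:
34011 = 8×4092 + 1275
4092 = 3×1275 + 267
1275 = 4×267 + 207
267 = 1×207 + 60
207 = 3×60 + 27
60 = 2×27 + 6
27 = 4×6 + 3
6 = 2×3 + 0
gcd(34011, 4092) = 3.
Express as a combination:
3 = 27 − 4·6
3 = −4·60 + 9·27
3 = 9·207 − 31·60
3 = −31·267 + 40·207
3 = 40·1275 − 191·267
3 = −191·4092 + 613·1275
3 = 613·34011 − 5095·4092
So 3 = (613)·34011 + (-5095)·4092.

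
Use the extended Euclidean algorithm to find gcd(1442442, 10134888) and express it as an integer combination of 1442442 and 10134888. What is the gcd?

6

Repeated division:
10134888 = 7·1442442 + 37794
1442442 = 38·37794 + 6270
37794 = 6·6270 + 174
6270 = 36·174 + 6
174 = 29·6 + 0
gcd(1442442, 10134888) = 6.
Working backward:
6 = 6270 − 36·174
6 = −36·37794 + 217·6270
6 = 217·1442442 − 8282·37794
6 = −8282·10134888 + 58191·1442442
So 6 = (-8282)·10134888 + (58191)·1442442.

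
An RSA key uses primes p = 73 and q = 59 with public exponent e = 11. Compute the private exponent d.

φ(n) = (p−1)(q−1) = 72·58 = 4176.
Need d with 11·d ≡ 1 (mod 4176). Apply the extended Euclidean algorithm:
4176 = 379·11 + 7
11 = 1·7 + 4
7 = 1·4 + 3
4 = 1·3 + 1
3 = 3·1 + 0
Back-substitute:
1 = 4 − 3
1 = −7 + 2·4
1 = 2·11 − 3·7
1 = −3·4176 + 1139·11
So 11·1139 ≡ 1 (mod 4176), hence d = 1139.

1139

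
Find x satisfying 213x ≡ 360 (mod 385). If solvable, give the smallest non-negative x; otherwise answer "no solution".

First find gcd(213, 385):
385 = 1*213 + 172
213 = 1*172 + 41
172 = 4*41 + 8
41 = 5*8 + 1
8 = 8*1 + 0
gcd = 1, so a unique solution mod 385 exists.
Back-substitute for the Bézout coefficients:
1 = 41 − 5·8
1 = −5·172 + 21·41
1 = 21·213 − 26·172
1 = −26·385 + 47·213
So 213·(47) ≡ 1 (mod 385), giving 213⁻¹ ≡ 47.
x ≡ 213⁻¹·360 ≡ 47·360 ≡ 365 (mod 385).

365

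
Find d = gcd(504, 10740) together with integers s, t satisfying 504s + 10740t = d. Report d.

Apply Euclid's algorithm to 10740 and 504:
10740 = 21*504 + 156
504 = 3*156 + 36
156 = 4*36 + 12
36 = 3*12 + 0
gcd(504, 10740) = 12.
Back-substituting:
12 = 156 − 4·36
12 = −4·504 + 13·156
12 = 13·10740 − 277·504
So 12 = (13)·10740 + (-277)·504.

12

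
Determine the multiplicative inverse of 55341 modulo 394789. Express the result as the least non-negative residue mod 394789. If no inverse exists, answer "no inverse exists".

352814

Apply the Euclidean algorithm to 394789 and 55341:
394789 = 7·55341 + 7402
55341 = 7·7402 + 3527
7402 = 2·3527 + 348
3527 = 10·348 + 47
348 = 7·47 + 19
47 = 2·19 + 9
19 = 2·9 + 1
9 = 9·1 + 0
The gcd is 1. Working backward:
1 = 19 − 2·9
1 = −2·47 + 5·19
1 = 5·348 − 37·47
1 = −37·3527 + 375·348
1 = 375·7402 − 787·3527
1 = −787·55341 + 5884·7402
1 = 5884·394789 − 41975·55341
So 55341·(-41975) ≡ 1 (mod 394789), and -41975 ≡ 352814 (mod 394789).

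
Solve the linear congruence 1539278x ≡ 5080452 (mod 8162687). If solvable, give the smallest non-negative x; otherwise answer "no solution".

621210

First find gcd(1539278, 8162687):
8162687 = 5*1539278 + 466297
1539278 = 3*466297 + 140387
466297 = 3*140387 + 45136
140387 = 3*45136 + 4979
45136 = 9*4979 + 325
4979 = 15*325 + 104
325 = 3*104 + 13
104 = 8*13 + 0
gcd = 13 and 13 | 5080452, so solutions exist. Divide through by 13: 118406x ≡ 390804 (mod 627899).
Now find 118406⁻¹ mod 627899:
627899 = 5·118406 + 35869
118406 = 3·35869 + 10799
35869 = 3·10799 + 3472
10799 = 3·3472 + 383
3472 = 9·383 + 25
383 = 15·25 + 8
25 = 3·8 + 1
8 = 8·1 + 0
Back-substitute:
1 = 25 − 3·8
1 = −3·383 + 46·25
1 = 46·3472 − 417·383
1 = −417·10799 + 1297·3472
1 = 1297·35869 − 4308·10799
1 = −4308·118406 + 14221·35869
1 = 14221·627899 − 75413·118406
So 118406·(-75413) ≡ 1 (mod 627899), i.e. 118406⁻¹ ≡ 552486.
Then x ≡ 552486·390804 ≡ 621210 (mod 627899); the smallest non-negative solution is x = 621210.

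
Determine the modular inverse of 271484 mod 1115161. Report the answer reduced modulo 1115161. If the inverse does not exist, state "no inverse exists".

Run Euclid on (1115161, 271484):
1115161 = 4×271484 + 29225
271484 = 9×29225 + 8459
29225 = 3×8459 + 3848
8459 = 2×3848 + 763
3848 = 5×763 + 33
763 = 23×33 + 4
33 = 8×4 + 1
4 = 4×1 + 0
The gcd is 1. Working backward:
1 = 33 − 8·4
1 = −8·763 + 185·33
1 = 185·3848 − 933·763
1 = −933·8459 + 2051·3848
1 = 2051·29225 − 7086·8459
1 = −7086·271484 + 65825·29225
1 = 65825·1115161 − 270386·271484
Hence 271484⁻¹ ≡ -270386 ≡ 844775 (mod 1115161).

844775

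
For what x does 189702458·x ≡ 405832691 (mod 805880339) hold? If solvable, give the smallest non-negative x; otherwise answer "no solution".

First find gcd(189702458, 805880339):
805880339 = 4*189702458 + 47070507
189702458 = 4*47070507 + 1420430
47070507 = 33*1420430 + 196317
1420430 = 7*196317 + 46211
196317 = 4*46211 + 11473
46211 = 4*11473 + 319
11473 = 35*319 + 308
319 = 1*308 + 11
308 = 28*11 + 0
gcd = 11 and 11 | 405832691, so solutions exist. Divide through by 11: 17245678x ≡ 36893881 (mod 73261849).
Now find 17245678⁻¹ mod 73261849:
73261849 = 4×17245678 + 4279137
17245678 = 4×4279137 + 129130
4279137 = 33×129130 + 17847
129130 = 7×17847 + 4201
17847 = 4×4201 + 1043
4201 = 4×1043 + 29
1043 = 35×29 + 28
29 = 1×28 + 1
28 = 28×1 + 0
Back-substitute:
1 = 29 − 28
1 = −1043 + 36·29
1 = 36·4201 − 145·1043
1 = −145·17847 + 616·4201
1 = 616·129130 − 4457·17847
1 = −4457·4279137 + 147697·129130
1 = 147697·17245678 − 595245·4279137
1 = −595245·73261849 + 2528677·17245678
So 17245678⁻¹ ≡ 2528677 (mod 73261849).
Then x ≡ 2528677·36893881 ≡ 44142951 (mod 73261849); the smallest non-negative solution is x = 44142951.

44142951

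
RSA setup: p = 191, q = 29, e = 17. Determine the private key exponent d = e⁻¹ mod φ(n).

φ(n) = (p−1)(q−1) = 190·28 = 5320.
Need d with 17·d ≡ 1 (mod 5320). Apply the extended Euclidean algorithm:
5320 = 312·17 + 16
17 = 1·16 + 1
16 = 16·1 + 0
Back-substitute:
1 = 17 − 16
1 = −5320 + 313·17
So 17·313 ≡ 1 (mod 5320), hence d = 313.

313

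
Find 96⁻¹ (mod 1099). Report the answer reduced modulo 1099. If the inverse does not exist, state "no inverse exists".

332

gcd(1099, 96) by repeated division:
1099 = 11×96 + 43
96 = 2×43 + 10
43 = 4×10 + 3
10 = 3×3 + 1
3 = 3×1 + 0
The gcd is 1. Working backward:
1 = 10 − 3·3
1 = −3·43 + 13·10
1 = 13·96 − 29·43
1 = −29·1099 + 332·96
So 96·332 ≡ 1 (mod 1099).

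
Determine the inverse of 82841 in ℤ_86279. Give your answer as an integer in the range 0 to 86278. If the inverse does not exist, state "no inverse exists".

gcd(86279, 82841) by repeated division:
86279 = 1·82841 + 3438
82841 = 24·3438 + 329
3438 = 10·329 + 148
329 = 2·148 + 33
148 = 4·33 + 16
33 = 2·16 + 1
16 = 16·1 + 0
Since gcd(82841, 86279) = 1, back-substitute to write 1 as a combination:
1 = 33 − 2·16
1 = −2·148 + 9·33
1 = 9·329 − 20·148
1 = −20·3438 + 209·329
1 = 209·82841 − 5036·3438
1 = −5036·86279 + 5245·82841
So 82841·5245 ≡ 1 (mod 86279).

5245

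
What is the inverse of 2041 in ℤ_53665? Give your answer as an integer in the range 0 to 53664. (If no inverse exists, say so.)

51246

Apply the Euclidean algorithm to 53665 and 2041:
53665 = 26*2041 + 599
2041 = 3*599 + 244
599 = 2*244 + 111
244 = 2*111 + 22
111 = 5*22 + 1
22 = 22*1 + 0
Since gcd(2041, 53665) = 1, back-substitute to write 1 as a combination:
1 = 111 − 5·22
1 = −5·244 + 11·111
1 = 11·599 − 27·244
1 = −27·2041 + 92·599
1 = 92·53665 − 2419·2041
Thus 2041·(-2419) ≡ 1 (mod 53665); reducing, -2419 mod 53665 = 51246.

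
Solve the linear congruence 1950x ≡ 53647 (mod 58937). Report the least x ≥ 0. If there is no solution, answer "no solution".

First find gcd(1950, 58937):
58937 = 30×1950 + 437
1950 = 4×437 + 202
437 = 2×202 + 33
202 = 6×33 + 4
33 = 8×4 + 1
4 = 4×1 + 0
gcd = 1, so a unique solution mod 58937 exists.
Back-substitute for the Bézout coefficients:
1 = 33 − 8·4
1 = −8·202 + 49·33
1 = 49·437 − 106·202
1 = −106·1950 + 473·437
1 = 473·58937 − 14296·1950
So 1950·(-14296) ≡ 1 (mod 58937), giving 1950⁻¹ ≡ 44641.
x ≡ 1950⁻¹·53647 ≡ 44641·53647 ≡ 9669 (mod 58937).

9669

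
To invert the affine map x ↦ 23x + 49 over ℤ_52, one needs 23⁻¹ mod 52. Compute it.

Apply the Euclidean algorithm to 52 and 23:
52 = 2·23 + 6
23 = 3·6 + 5
6 = 1·5 + 1
5 = 5·1 + 0
The gcd is 1. Working backward:
1 = 6 − 5
1 = −23 + 4·6
1 = 4·52 − 9·23
Hence 23⁻¹ ≡ -9 ≡ 43 (mod 52).

43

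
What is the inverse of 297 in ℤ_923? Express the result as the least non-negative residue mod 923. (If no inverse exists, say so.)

721

Extended Euclidean algorithm:
923 = 3·297 + 32
297 = 9·32 + 9
32 = 3·9 + 5
9 = 1·5 + 4
5 = 1·4 + 1
4 = 4·1 + 0
Since gcd(297, 923) = 1, back-substitute to write 1 as a combination:
1 = 5 − 4
1 = −9 + 2·5
1 = 2·32 − 7·9
1 = −7·297 + 65·32
1 = 65·923 − 202·297
So 297·(-202) ≡ 1 (mod 923), and -202 ≡ 721 (mod 923).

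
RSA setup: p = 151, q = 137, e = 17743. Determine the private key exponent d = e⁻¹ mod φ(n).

φ(n) = (p−1)(q−1) = 150·136 = 20400.
Need d with 17743·d ≡ 1 (mod 20400). Apply the extended Euclidean algorithm:
20400 = 1×17743 + 2657
17743 = 6×2657 + 1801
2657 = 1×1801 + 856
1801 = 2×856 + 89
856 = 9×89 + 55
89 = 1×55 + 34
55 = 1×34 + 21
34 = 1×21 + 13
21 = 1×13 + 8
13 = 1×8 + 5
8 = 1×5 + 3
5 = 1×3 + 2
3 = 1×2 + 1
2 = 2×1 + 0
Back-substitute:
1 = 3 − 2
1 = −5 + 2·3
1 = 2·8 − 3·5
1 = −3·13 + 5·8
1 = 5·21 − 8·13
1 = −8·34 + 13·21
1 = 13·55 − 21·34
1 = −21·89 + 34·55
1 = 34·856 − 327·89
1 = −327·1801 + 688·856
1 = 688·2657 − 1015·1801
1 = −1015·17743 + 6778·2657
1 = 6778·20400 − 7793·17743
So 17743·(-7793) ≡ 1 (mod 20400), hence d ≡ -7793 ≡ 12607 (mod 20400).

12607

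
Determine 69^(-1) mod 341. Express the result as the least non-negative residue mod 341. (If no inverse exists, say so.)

257

Run Euclid on (341, 69):
341 = 4*69 + 65
69 = 1*65 + 4
65 = 16*4 + 1
4 = 4*1 + 0
gcd = 1, so the inverse exists. Back-substitute:
1 = 65 − 16·4
1 = −16·69 + 17·65
1 = 17·341 − 84·69
Thus 69·(-84) ≡ 1 (mod 341); reducing, -84 mod 341 = 257.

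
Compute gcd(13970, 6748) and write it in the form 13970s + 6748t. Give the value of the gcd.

2

Euclidean algorithm:
13970 = 2·6748 + 474
6748 = 14·474 + 112
474 = 4·112 + 26
112 = 4·26 + 8
26 = 3·8 + 2
8 = 4·2 + 0
gcd(13970, 6748) = 2.
Express as a combination:
2 = 26 − 3·8
2 = −3·112 + 13·26
2 = 13·474 − 55·112
2 = −55·6748 + 783·474
2 = 783·13970 − 1621·6748
So 2 = (783)·13970 + (-1621)·6748.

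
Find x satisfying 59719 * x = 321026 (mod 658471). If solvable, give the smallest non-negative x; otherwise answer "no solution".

no solution

gcd(59719, 658471):
658471 = 11·59719 + 1562
59719 = 38·1562 + 363
1562 = 4·363 + 110
363 = 3·110 + 33
110 = 3·33 + 11
33 = 3·11 + 0
gcd = 11, but 11 ∤ 321026, so the congruence has no solution.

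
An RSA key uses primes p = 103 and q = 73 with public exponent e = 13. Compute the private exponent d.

φ(n) = (p−1)(q−1) = 102·72 = 7344.
Need d with 13·d ≡ 1 (mod 7344). Apply the extended Euclidean algorithm:
7344 = 564*13 + 12
13 = 1*12 + 1
12 = 12*1 + 0
Back-substitute:
1 = 13 − 12
1 = −7344 + 565·13
So 13·565 ≡ 1 (mod 7344), hence d = 565.

565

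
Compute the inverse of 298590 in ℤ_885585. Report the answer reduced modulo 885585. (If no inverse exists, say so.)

no inverse exists

Euclidean algorithm on 885585, 298590:
885585 = 2×298590 + 288405
298590 = 1×288405 + 10185
288405 = 28×10185 + 3225
10185 = 3×3225 + 510
3225 = 6×510 + 165
510 = 3×165 + 15
165 = 11×15 + 0
Since gcd = 15 > 1, 298590 is not a unit mod 885585.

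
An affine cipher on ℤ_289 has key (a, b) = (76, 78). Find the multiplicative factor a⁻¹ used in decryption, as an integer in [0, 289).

270

gcd(289, 76) by repeated division:
289 = 3×76 + 61
76 = 1×61 + 15
61 = 4×15 + 1
15 = 15×1 + 0
Since gcd(76, 289) = 1, back-substitute to write 1 as a combination:
1 = 61 − 4·15
1 = −4·76 + 5·61
1 = 5·289 − 19·76
So 76·(-19) ≡ 1 (mod 289), and -19 ≡ 270 (mod 289).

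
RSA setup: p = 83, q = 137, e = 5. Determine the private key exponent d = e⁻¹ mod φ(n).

4461

φ(n) = (p−1)(q−1) = 82·136 = 11152.
Need d with 5·d ≡ 1 (mod 11152). Apply the extended Euclidean algorithm:
11152 = 2230·5 + 2
5 = 2·2 + 1
2 = 2·1 + 0
Back-substitute:
1 = 5 − 2·2
1 = −2·11152 + 4461·5
So 5·4461 ≡ 1 (mod 11152), hence d = 4461.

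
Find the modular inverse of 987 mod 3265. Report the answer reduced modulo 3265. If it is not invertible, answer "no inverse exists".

2438

Extended Euclidean algorithm:
3265 = 3×987 + 304
987 = 3×304 + 75
304 = 4×75 + 4
75 = 18×4 + 3
4 = 1×3 + 1
3 = 3×1 + 0
The gcd is 1. Working backward:
1 = 4 − 3
1 = −75 + 19·4
1 = 19·304 − 77·75
1 = −77·987 + 250·304
1 = 250·3265 − 827·987
So 987·(-827) ≡ 1 (mod 3265), and -827 ≡ 2438 (mod 3265).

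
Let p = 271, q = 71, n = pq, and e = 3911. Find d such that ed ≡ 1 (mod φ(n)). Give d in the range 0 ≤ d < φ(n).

φ(n) = (p−1)(q−1) = 270·70 = 18900.
Need d with 3911·d ≡ 1 (mod 18900). Apply the extended Euclidean algorithm:
18900 = 4·3911 + 3256
3911 = 1·3256 + 655
3256 = 4·655 + 636
655 = 1·636 + 19
636 = 33·19 + 9
19 = 2·9 + 1
9 = 9·1 + 0
Back-substitute:
1 = 19 − 2·9
1 = −2·636 + 67·19
1 = 67·655 − 69·636
1 = −69·3256 + 343·655
1 = 343·3911 − 412·3256
1 = −412·18900 + 1991·3911
So 3911·1991 ≡ 1 (mod 18900), hence d = 1991.

1991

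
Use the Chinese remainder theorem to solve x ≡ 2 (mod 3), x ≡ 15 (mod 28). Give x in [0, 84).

71

Write x = 2 + 3·k. Then 3·k ≡ 15 − 2 ≡ 13 (mod 28).
Need 3⁻¹ mod 28. Extended Euclid on (28, 3):
28 = 9*3 + 1
3 = 3*1 + 0
Back-substitute:
1 = 28 − 9·3
3⁻¹ ≡ 19 (mod 28), so k ≡ 19·13 ≡ 23 (mod 28).
x = 2 + 3·23 = 71.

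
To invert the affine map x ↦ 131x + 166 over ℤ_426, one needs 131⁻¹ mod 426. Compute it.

gcd(426, 131) by repeated division:
426 = 3*131 + 33
131 = 3*33 + 32
33 = 1*32 + 1
32 = 32*1 + 0
The gcd is 1. Working backward:
1 = 33 − 32
1 = −131 + 4·33
1 = 4·426 − 13·131
Thus 131·(-13) ≡ 1 (mod 426); reducing, -13 mod 426 = 413.

413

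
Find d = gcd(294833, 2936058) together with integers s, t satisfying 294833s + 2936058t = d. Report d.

1

Apply Euclid's algorithm to 2936058 and 294833:
2936058 = 9·294833 + 282561
294833 = 1·282561 + 12272
282561 = 23·12272 + 305
12272 = 40·305 + 72
305 = 4·72 + 17
72 = 4·17 + 4
17 = 4·4 + 1
4 = 4·1 + 0
gcd(294833, 2936058) = 1.
Back-substituting:
1 = 17 − 4·4
1 = −4·72 + 17·17
1 = 17·305 − 72·72
1 = −72·12272 + 2897·305
1 = 2897·282561 − 66703·12272
1 = −66703·294833 + 69600·282561
1 = 69600·2936058 − 693103·294833
So 1 = (69600)·2936058 + (-693103)·294833.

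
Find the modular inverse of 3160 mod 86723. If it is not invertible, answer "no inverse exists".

26703

Extended Euclidean algorithm:
86723 = 27×3160 + 1403
3160 = 2×1403 + 354
1403 = 3×354 + 341
354 = 1×341 + 13
341 = 26×13 + 3
13 = 4×3 + 1
3 = 3×1 + 0
Since gcd(3160, 86723) = 1, back-substitute to write 1 as a combination:
1 = 13 − 4·3
1 = −4·341 + 105·13
1 = 105·354 − 109·341
1 = −109·1403 + 432·354
1 = 432·3160 − 973·1403
1 = −973·86723 + 26703·3160
So 3160·26703 ≡ 1 (mod 86723).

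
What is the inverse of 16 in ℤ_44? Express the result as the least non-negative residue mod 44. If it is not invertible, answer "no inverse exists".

no inverse exists

Compute gcd(16, 44):
44 = 2×16 + 12
16 = 1×12 + 4
12 = 3×4 + 0
gcd(16, 44) = 4 ≠ 1, so 16 has no multiplicative inverse modulo 44.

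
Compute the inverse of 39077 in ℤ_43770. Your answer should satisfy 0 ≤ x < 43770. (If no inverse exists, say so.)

gcd(43770, 39077) by repeated division:
43770 = 1·39077 + 4693
39077 = 8·4693 + 1533
4693 = 3·1533 + 94
1533 = 16·94 + 29
94 = 3·29 + 7
29 = 4·7 + 1
7 = 7·1 + 0
The gcd is 1. Working backward:
1 = 29 − 4·7
1 = −4·94 + 13·29
1 = 13·1533 − 212·94
1 = −212·4693 + 649·1533
1 = 649·39077 − 5404·4693
1 = −5404·43770 + 6053·39077
So 39077·6053 ≡ 1 (mod 43770).

6053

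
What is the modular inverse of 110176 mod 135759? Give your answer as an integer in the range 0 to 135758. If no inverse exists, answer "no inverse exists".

94654

Run Euclid on (135759, 110176):
135759 = 1·110176 + 25583
110176 = 4·25583 + 7844
25583 = 3·7844 + 2051
7844 = 3·2051 + 1691
2051 = 1·1691 + 360
1691 = 4·360 + 251
360 = 1·251 + 109
251 = 2·109 + 33
109 = 3·33 + 10
33 = 3·10 + 3
10 = 3·3 + 1
3 = 3·1 + 0
Since gcd(110176, 135759) = 1, back-substitute to write 1 as a combination:
1 = 10 − 3·3
1 = −3·33 + 10·10
1 = 10·109 − 33·33
1 = −33·251 + 76·109
1 = 76·360 − 109·251
1 = −109·1691 + 512·360
1 = 512·2051 − 621·1691
1 = −621·7844 + 2375·2051
1 = 2375·25583 − 7746·7844
1 = −7746·110176 + 33359·25583
1 = 33359·135759 − 41105·110176
Thus 110176·(-41105) ≡ 1 (mod 135759); reducing, -41105 mod 135759 = 94654.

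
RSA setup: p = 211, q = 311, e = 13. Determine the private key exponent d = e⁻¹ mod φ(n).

φ(n) = (p−1)(q−1) = 210·310 = 65100.
Need d with 13·d ≡ 1 (mod 65100). Apply the extended Euclidean algorithm:
65100 = 5007*13 + 9
13 = 1*9 + 4
9 = 2*4 + 1
4 = 4*1 + 0
Back-substitute:
1 = 9 − 2·4
1 = −2·13 + 3·9
1 = 3·65100 − 15023·13
So 13·(-15023) ≡ 1 (mod 65100), hence d ≡ -15023 ≡ 50077 (mod 65100).

50077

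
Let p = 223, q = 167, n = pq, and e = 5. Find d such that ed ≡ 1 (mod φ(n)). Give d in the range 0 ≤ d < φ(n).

14741

φ(n) = (p−1)(q−1) = 222·166 = 36852.
Need d with 5·d ≡ 1 (mod 36852). Apply the extended Euclidean algorithm:
36852 = 7370×5 + 2
5 = 2×2 + 1
2 = 2×1 + 0
Back-substitute:
1 = 5 − 2·2
1 = −2·36852 + 14741·5
So 5·14741 ≡ 1 (mod 36852), hence d = 14741.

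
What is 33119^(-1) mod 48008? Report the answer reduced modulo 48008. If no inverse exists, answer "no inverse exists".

34975

gcd(48008, 33119) by repeated division:
48008 = 1·33119 + 14889
33119 = 2·14889 + 3341
14889 = 4·3341 + 1525
3341 = 2·1525 + 291
1525 = 5·291 + 70
291 = 4·70 + 11
70 = 6·11 + 4
11 = 2·4 + 3
4 = 1·3 + 1
3 = 3·1 + 0
Since gcd(33119, 48008) = 1, back-substitute to write 1 as a combination:
1 = 4 − 3
1 = −11 + 3·4
1 = 3·70 − 19·11
1 = −19·291 + 79·70
1 = 79·1525 − 414·291
1 = −414·3341 + 907·1525
1 = 907·14889 − 4042·3341
1 = −4042·33119 + 8991·14889
1 = 8991·48008 − 13033·33119
So 33119·(-13033) ≡ 1 (mod 48008), and -13033 ≡ 34975 (mod 48008).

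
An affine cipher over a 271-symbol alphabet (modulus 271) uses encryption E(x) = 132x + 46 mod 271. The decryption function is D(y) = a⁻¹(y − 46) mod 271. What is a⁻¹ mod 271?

Extended Euclidean algorithm:
271 = 2·132 + 7
132 = 18·7 + 6
7 = 1·6 + 1
6 = 6·1 + 0
gcd = 1, so the inverse exists. Back-substitute:
1 = 7 − 6
1 = −132 + 19·7
1 = 19·271 − 39·132
Hence 132⁻¹ ≡ -39 ≡ 232 (mod 271).

232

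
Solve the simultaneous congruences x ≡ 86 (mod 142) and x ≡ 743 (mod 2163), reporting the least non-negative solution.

292748

Write x = 86 + 142·k. Then 142·k ≡ 743 − 86 ≡ 657 (mod 2163).
Need 142⁻¹ mod 2163. Extended Euclid on (2163, 142):
2163 = 15·142 + 33
142 = 4·33 + 10
33 = 3·10 + 3
10 = 3·3 + 1
3 = 3·1 + 0
Back-substitute:
1 = 10 − 3·3
1 = −3·33 + 10·10
1 = 10·142 − 43·33
1 = −43·2163 + 655·142
142⁻¹ ≡ 655 (mod 2163), so k ≡ 655·657 ≡ 2061 (mod 2163).
x = 86 + 142·2061 = 292748.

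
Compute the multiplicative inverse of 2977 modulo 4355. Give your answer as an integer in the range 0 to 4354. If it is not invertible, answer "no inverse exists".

Euclidean algorithm on 4355, 2977:
4355 = 1×2977 + 1378
2977 = 2×1378 + 221
1378 = 6×221 + 52
221 = 4×52 + 13
52 = 4×13 + 0
Since gcd = 13 > 1, 2977 is not a unit mod 4355.

no inverse exists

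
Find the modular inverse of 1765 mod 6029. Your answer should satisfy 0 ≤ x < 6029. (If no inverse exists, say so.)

1421

Extended Euclidean algorithm:
6029 = 3·1765 + 734
1765 = 2·734 + 297
734 = 2·297 + 140
297 = 2·140 + 17
140 = 8·17 + 4
17 = 4·4 + 1
4 = 4·1 + 0
gcd = 1, so the inverse exists. Back-substitute:
1 = 17 − 4·4
1 = −4·140 + 33·17
1 = 33·297 − 70·140
1 = −70·734 + 173·297
1 = 173·1765 − 416·734
1 = −416·6029 + 1421·1765
So 1765·1421 ≡ 1 (mod 6029).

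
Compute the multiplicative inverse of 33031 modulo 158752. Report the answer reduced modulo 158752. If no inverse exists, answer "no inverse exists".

Apply the Euclidean algorithm to 158752 and 33031:
158752 = 4·33031 + 26628
33031 = 1·26628 + 6403
26628 = 4·6403 + 1016
6403 = 6·1016 + 307
1016 = 3·307 + 95
307 = 3·95 + 22
95 = 4·22 + 7
22 = 3·7 + 1
7 = 7·1 + 0
The gcd is 1. Working backward:
1 = 22 − 3·7
1 = −3·95 + 13·22
1 = 13·307 − 42·95
1 = −42·1016 + 139·307
1 = 139·6403 − 876·1016
1 = −876·26628 + 3643·6403
1 = 3643·33031 − 4519·26628
1 = −4519·158752 + 21719·33031
So 33031·21719 ≡ 1 (mod 158752).

21719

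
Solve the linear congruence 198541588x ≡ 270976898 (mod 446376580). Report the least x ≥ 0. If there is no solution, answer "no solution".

gcd(198541588, 446376580):
446376580 = 2·198541588 + 49293404
198541588 = 4·49293404 + 1367972
49293404 = 36·1367972 + 46412
1367972 = 29·46412 + 22024
46412 = 2·22024 + 2364
22024 = 9·2364 + 748
2364 = 3·748 + 120
748 = 6·120 + 28
120 = 4·28 + 8
28 = 3·8 + 4
8 = 2·4 + 0
gcd = 4, but 4 ∤ 270976898, so the congruence has no solution.

no solution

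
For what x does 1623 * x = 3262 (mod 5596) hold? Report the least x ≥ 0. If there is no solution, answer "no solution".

102

First find gcd(1623, 5596):
5596 = 3×1623 + 727
1623 = 2×727 + 169
727 = 4×169 + 51
169 = 3×51 + 16
51 = 3×16 + 3
16 = 5×3 + 1
3 = 3×1 + 0
gcd = 1, so a unique solution mod 5596 exists.
Back-substitute for the Bézout coefficients:
1 = 16 − 5·3
1 = −5·51 + 16·16
1 = 16·169 − 53·51
1 = −53·727 + 228·169
1 = 228·1623 − 509·727
1 = −509·5596 + 1755·1623
So 1623·(1755) ≡ 1 (mod 5596), giving 1623⁻¹ ≡ 1755.
x ≡ 1623⁻¹·3262 ≡ 1755·3262 ≡ 102 (mod 5596).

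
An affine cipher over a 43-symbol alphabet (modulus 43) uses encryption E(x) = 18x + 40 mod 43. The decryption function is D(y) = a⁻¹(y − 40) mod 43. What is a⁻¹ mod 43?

Run Euclid on (43, 18):
43 = 2×18 + 7
18 = 2×7 + 4
7 = 1×4 + 3
4 = 1×3 + 1
3 = 3×1 + 0
The gcd is 1. Working backward:
1 = 4 − 3
1 = −7 + 2·4
1 = 2·18 − 5·7
1 = −5·43 + 12·18
So 18·12 ≡ 1 (mod 43).

12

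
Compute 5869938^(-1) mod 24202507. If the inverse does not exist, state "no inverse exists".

7267801

Apply the Euclidean algorithm to 24202507 and 5869938:
24202507 = 4·5869938 + 722755
5869938 = 8·722755 + 87898
722755 = 8·87898 + 19571
87898 = 4·19571 + 9614
19571 = 2·9614 + 343
9614 = 28·343 + 10
343 = 34·10 + 3
10 = 3·3 + 1
3 = 3·1 + 0
gcd = 1, so the inverse exists. Back-substitute:
1 = 10 − 3·3
1 = −3·343 + 103·10
1 = 103·9614 − 2887·343
1 = −2887·19571 + 5877·9614
1 = 5877·87898 − 26395·19571
1 = −26395·722755 + 217037·87898
1 = 217037·5869938 − 1762691·722755
1 = −1762691·24202507 + 7267801·5869938
So 5869938·7267801 ≡ 1 (mod 24202507).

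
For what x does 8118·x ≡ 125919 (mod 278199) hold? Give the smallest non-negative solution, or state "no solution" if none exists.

First find gcd(8118, 278199):
278199 = 34·8118 + 2187
8118 = 3·2187 + 1557
2187 = 1·1557 + 630
1557 = 2·630 + 297
630 = 2·297 + 36
297 = 8·36 + 9
36 = 4·9 + 0
gcd = 9 and 9 | 125919, so solutions exist. Divide through by 9: 902x ≡ 13991 (mod 30911).
Now find 902⁻¹ mod 30911:
30911 = 34·902 + 243
902 = 3·243 + 173
243 = 1·173 + 70
173 = 2·70 + 33
70 = 2·33 + 4
33 = 8·4 + 1
4 = 4·1 + 0
Back-substitute:
1 = 33 − 8·4
1 = −8·70 + 17·33
1 = 17·173 − 42·70
1 = −42·243 + 59·173
1 = 59·902 − 219·243
1 = −219·30911 + 7505·902
So 902⁻¹ ≡ 7505 (mod 30911).
Then x ≡ 7505·13991 ≡ 28699 (mod 30911); the smallest non-negative solution is x = 28699.

28699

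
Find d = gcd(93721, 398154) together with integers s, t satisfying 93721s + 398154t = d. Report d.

1

Apply Euclid's algorithm to 398154 and 93721:
398154 = 4·93721 + 23270
93721 = 4·23270 + 641
23270 = 36·641 + 194
641 = 3·194 + 59
194 = 3·59 + 17
59 = 3·17 + 8
17 = 2·8 + 1
8 = 8·1 + 0
gcd(93721, 398154) = 1.
Back-substituting:
1 = 17 − 2·8
1 = −2·59 + 7·17
1 = 7·194 − 23·59
1 = −23·641 + 76·194
1 = 76·23270 − 2759·641
1 = −2759·93721 + 11112·23270
1 = 11112·398154 − 47207·93721
So 1 = (11112)·398154 + (-47207)·93721.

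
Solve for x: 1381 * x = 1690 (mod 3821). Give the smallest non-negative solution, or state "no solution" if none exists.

704

First find gcd(1381, 3821):
3821 = 2×1381 + 1059
1381 = 1×1059 + 322
1059 = 3×322 + 93
322 = 3×93 + 43
93 = 2×43 + 7
43 = 6×7 + 1
7 = 7×1 + 0
gcd = 1, so a unique solution mod 3821 exists.
Back-substitute for the Bézout coefficients:
1 = 43 − 6·7
1 = −6·93 + 13·43
1 = 13·322 − 45·93
1 = −45·1059 + 148·322
1 = 148·1381 − 193·1059
1 = −193·3821 + 534·1381
So 1381·(534) ≡ 1 (mod 3821), giving 1381⁻¹ ≡ 534.
x ≡ 1381⁻¹·1690 ≡ 534·1690 ≡ 704 (mod 3821).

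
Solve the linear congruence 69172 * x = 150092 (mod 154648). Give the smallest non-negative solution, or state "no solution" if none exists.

First find gcd(69172, 154648):
154648 = 2*69172 + 16304
69172 = 4*16304 + 3956
16304 = 4*3956 + 480
3956 = 8*480 + 116
480 = 4*116 + 16
116 = 7*16 + 4
16 = 4*4 + 0
gcd = 4 and 4 | 150092, so solutions exist. Divide through by 4: 17293x ≡ 37523 (mod 38662).
Now find 17293⁻¹ mod 38662:
38662 = 2×17293 + 4076
17293 = 4×4076 + 989
4076 = 4×989 + 120
989 = 8×120 + 29
120 = 4×29 + 4
29 = 7×4 + 1
4 = 4×1 + 0
Back-substitute:
1 = 29 − 7·4
1 = −7·120 + 29·29
1 = 29·989 − 239·120
1 = −239·4076 + 985·989
1 = 985·17293 − 4179·4076
1 = −4179·38662 + 9343·17293
So 17293⁻¹ ≡ 9343 (mod 38662).
Then x ≡ 9343·37523 ≡ 29035 (mod 38662); the smallest non-negative solution is x = 29035.

29035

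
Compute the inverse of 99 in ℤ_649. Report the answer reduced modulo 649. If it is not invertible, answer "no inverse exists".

no inverse exists

Compute gcd(99, 649):
649 = 6×99 + 55
99 = 1×55 + 44
55 = 1×44 + 11
44 = 4×11 + 0
Since gcd = 11 > 1, 99 is not a unit mod 649.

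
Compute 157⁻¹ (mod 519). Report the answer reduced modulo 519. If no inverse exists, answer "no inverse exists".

400

Apply the Euclidean algorithm to 519 and 157:
519 = 3×157 + 48
157 = 3×48 + 13
48 = 3×13 + 9
13 = 1×9 + 4
9 = 2×4 + 1
4 = 4×1 + 0
The gcd is 1. Working backward:
1 = 9 − 2·4
1 = −2·13 + 3·9
1 = 3·48 − 11·13
1 = −11·157 + 36·48
1 = 36·519 − 119·157
Thus 157·(-119) ≡ 1 (mod 519); reducing, -119 mod 519 = 400.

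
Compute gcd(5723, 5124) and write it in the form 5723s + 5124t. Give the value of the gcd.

Repeated division:
5723 = 1·5124 + 599
5124 = 8·599 + 332
599 = 1·332 + 267
332 = 1·267 + 65
267 = 4·65 + 7
65 = 9·7 + 2
7 = 3·2 + 1
2 = 2·1 + 0
gcd(5723, 5124) = 1.
Back-substituting:
1 = 7 − 3·2
1 = −3·65 + 28·7
1 = 28·267 − 115·65
1 = −115·332 + 143·267
1 = 143·599 − 258·332
1 = −258·5124 + 2207·599
1 = 2207·5723 − 2465·5124
So 1 = (2207)·5723 + (-2465)·5124.

1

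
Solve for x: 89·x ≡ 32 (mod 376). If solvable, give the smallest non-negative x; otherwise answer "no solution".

144

First find gcd(89, 376):
376 = 4·89 + 20
89 = 4·20 + 9
20 = 2·9 + 2
9 = 4·2 + 1
2 = 2·1 + 0
gcd = 1, so a unique solution mod 376 exists.
Back-substitute for the Bézout coefficients:
1 = 9 − 4·2
1 = −4·20 + 9·9
1 = 9·89 − 40·20
1 = −40·376 + 169·89
So 89·(169) ≡ 1 (mod 376), giving 89⁻¹ ≡ 169.
x ≡ 89⁻¹·32 ≡ 169·32 ≡ 144 (mod 376).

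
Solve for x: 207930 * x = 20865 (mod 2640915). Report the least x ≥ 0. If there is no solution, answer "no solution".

First find gcd(207930, 2640915):
2640915 = 12·207930 + 145755
207930 = 1·145755 + 62175
145755 = 2·62175 + 21405
62175 = 2·21405 + 19365
21405 = 1·19365 + 2040
19365 = 9·2040 + 1005
2040 = 2·1005 + 30
1005 = 33·30 + 15
30 = 2·15 + 0
gcd = 15 and 15 | 20865, so solutions exist. Divide through by 15: 13862x ≡ 1391 (mod 176061).
Now find 13862⁻¹ mod 176061:
176061 = 12*13862 + 9717
13862 = 1*9717 + 4145
9717 = 2*4145 + 1427
4145 = 2*1427 + 1291
1427 = 1*1291 + 136
1291 = 9*136 + 67
136 = 2*67 + 2
67 = 33*2 + 1
2 = 2*1 + 0
Back-substitute:
1 = 67 − 33·2
1 = −33·136 + 67·67
1 = 67·1291 − 636·136
1 = −636·1427 + 703·1291
1 = 703·4145 − 2042·1427
1 = −2042·9717 + 4787·4145
1 = 4787·13862 − 6829·9717
1 = −6829·176061 + 86735·13862
So 13862⁻¹ ≡ 86735 (mod 176061).
Then x ≡ 86735·1391 ≡ 46600 (mod 176061); the smallest non-negative solution is x = 46600.

46600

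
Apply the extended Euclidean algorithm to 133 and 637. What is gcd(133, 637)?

7

Apply Euclid's algorithm to 637 and 133:
637 = 4×133 + 105
133 = 1×105 + 28
105 = 3×28 + 21
28 = 1×21 + 7
21 = 3×7 + 0
gcd(133, 637) = 7.
Express as a combination:
7 = 28 − 21
7 = −105 + 4·28
7 = 4·133 − 5·105
7 = −5·637 + 24·133
So 7 = (-5)·637 + (24)·133.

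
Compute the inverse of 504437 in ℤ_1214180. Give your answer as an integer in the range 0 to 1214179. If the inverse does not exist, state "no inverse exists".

714713

gcd(1214180, 504437) by repeated division:
1214180 = 2×504437 + 205306
504437 = 2×205306 + 93825
205306 = 2×93825 + 17656
93825 = 5×17656 + 5545
17656 = 3×5545 + 1021
5545 = 5×1021 + 440
1021 = 2×440 + 141
440 = 3×141 + 17
141 = 8×17 + 5
17 = 3×5 + 2
5 = 2×2 + 1
2 = 2×1 + 0
gcd = 1, so the inverse exists. Back-substitute:
1 = 5 − 2·2
1 = −2·17 + 7·5
1 = 7·141 − 58·17
1 = −58·440 + 181·141
1 = 181·1021 − 420·440
1 = −420·5545 + 2281·1021
1 = 2281·17656 − 7263·5545
1 = −7263·93825 + 38596·17656
1 = 38596·205306 − 84455·93825
1 = −84455·504437 + 207506·205306
1 = 207506·1214180 − 499467·504437
Hence 504437⁻¹ ≡ -499467 ≡ 714713 (mod 1214180).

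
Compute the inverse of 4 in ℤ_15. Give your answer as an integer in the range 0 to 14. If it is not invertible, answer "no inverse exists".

Run Euclid on (15, 4):
15 = 3×4 + 3
4 = 1×3 + 1
3 = 3×1 + 0
The gcd is 1. Working backward:
1 = 4 − 3
1 = −15 + 4·4
So 4·4 ≡ 1 (mod 15).

4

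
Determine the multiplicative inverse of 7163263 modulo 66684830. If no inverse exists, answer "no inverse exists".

Extended Euclidean algorithm:
66684830 = 9×7163263 + 2215463
7163263 = 3×2215463 + 516874
2215463 = 4×516874 + 147967
516874 = 3×147967 + 72973
147967 = 2×72973 + 2021
72973 = 36×2021 + 217
2021 = 9×217 + 68
217 = 3×68 + 13
68 = 5×13 + 3
13 = 4×3 + 1
3 = 3×1 + 0
Since gcd(7163263, 66684830) = 1, back-substitute to write 1 as a combination:
1 = 13 − 4·3
1 = −4·68 + 21·13
1 = 21·217 − 67·68
1 = −67·2021 + 624·217
1 = 624·72973 − 22531·2021
1 = −22531·147967 + 45686·72973
1 = 45686·516874 − 159589·147967
1 = −159589·2215463 + 684042·516874
1 = 684042·7163263 − 2211715·2215463
1 = −2211715·66684830 + 20589477·7163263
So 7163263·20589477 ≡ 1 (mod 66684830).

20589477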